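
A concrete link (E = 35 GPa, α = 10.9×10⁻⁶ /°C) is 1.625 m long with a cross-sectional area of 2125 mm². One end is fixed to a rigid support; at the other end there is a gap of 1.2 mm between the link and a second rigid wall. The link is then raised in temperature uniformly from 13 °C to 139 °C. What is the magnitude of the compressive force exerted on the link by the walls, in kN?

Unrestrained expansion: δ_free = αΔT L = 10.9×10⁻⁶ × 126 × 1625 = 2.232 mm.
After closing the 1.2 mm clearance, 2.232 − 1.2 = 1.032 mm of expansion remains to be suppressed by the wall.
So σ = E(δ_free − g)/L = 35×10³ × 1.032/1625 = 22.22 MPa.
P = σA = 22.22 × 2125 = 47.22 kN.

P ≈ 47.2 kN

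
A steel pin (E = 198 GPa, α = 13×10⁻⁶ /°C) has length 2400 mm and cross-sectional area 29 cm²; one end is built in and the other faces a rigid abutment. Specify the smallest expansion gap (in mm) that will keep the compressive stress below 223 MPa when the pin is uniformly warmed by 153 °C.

With no wall the pin would lengthen by αΔT L = 13×10⁻⁶ × 153 × 2400 = 4.774 mm.
At the allowable stress the elastic shortening the wall may impose is σL/E = 223 × 2400 / (198×10³) = 2.703 mm.
So the gap has to take up the difference, g_min = δ_free − σL/E = 4.774 − 2.703 = 2.071 mm.

g ≈ 2.07 mm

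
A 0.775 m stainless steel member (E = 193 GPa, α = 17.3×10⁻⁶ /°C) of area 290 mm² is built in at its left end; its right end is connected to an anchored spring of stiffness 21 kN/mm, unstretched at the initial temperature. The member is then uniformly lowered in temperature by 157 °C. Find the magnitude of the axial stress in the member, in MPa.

Free thermal contraction: δ_free = αΔT L = 17.3×10⁻⁶ × 157 × 775 = 2.105 mm.
With a force P in the spring, the elastic change of the member is PL/(AE) and that of the spring is P/k; compatibility requires their sum to equal δ_free.
So P = δ_free / [L/(AE) + 1/k] = 2.105 / [ 775/(290×193×10³) + 1/(21×10³) ].
P = 2.105 / 6.147×10⁻⁵ = 34250 N.
σ = P/A = 34250/290 = 118.1 MPa.

σ ≈ 118 MPa (tensile)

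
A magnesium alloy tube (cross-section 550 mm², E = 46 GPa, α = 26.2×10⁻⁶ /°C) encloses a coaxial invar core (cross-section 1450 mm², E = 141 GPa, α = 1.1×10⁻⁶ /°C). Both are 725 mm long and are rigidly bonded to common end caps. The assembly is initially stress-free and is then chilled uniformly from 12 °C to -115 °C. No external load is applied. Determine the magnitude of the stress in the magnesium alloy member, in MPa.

σ ≈ 130 MPa (tensile)

Equilibrium of a rigid end plate with no external load gives equal and opposite internal forces ±P in the two members. Since α_{magnesium alloy} > α_{invar}, cooling drives the magnesium alloy into tension and the invar into compression.
Equating the net (thermal + elastic) strains gives |α₁ − α₂|·ΔT = P·[1/(A₁E₁) + 1/(A₂E₂)].
|α₁ − α₂|·ΔT = 25.1×10⁻⁶ × 127 = 0.003188.
1/(A₁E₁) + 1/(A₂E₂) = 1/(550×46×10³) + 1/(1450×141×10³) = 4.442×10⁻⁸ N⁻¹.
So P = 0.003188 / 4.442×10⁻⁸ = 71.77 kN.
σ_{magnesium alloy} = P/A₁ = 71770/550 = 130.5 MPa, tensile.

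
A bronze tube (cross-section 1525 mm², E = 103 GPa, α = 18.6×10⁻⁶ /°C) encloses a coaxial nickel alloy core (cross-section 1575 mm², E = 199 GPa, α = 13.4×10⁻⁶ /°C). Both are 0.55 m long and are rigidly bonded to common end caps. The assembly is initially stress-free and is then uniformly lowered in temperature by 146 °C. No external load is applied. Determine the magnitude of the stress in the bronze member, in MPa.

σ ≈ 52.1 MPa (tensile)

Both members must finish at the same length. With the larger α, the bronze tends to over-contract; the plates restrain it, putting the bronze in tension and the nickel alloy in compression. With no external load the two internal forces are equal and opposite, magnitude P.
Setting the final lengths equal and cancelling L: (α₁ − α₂)ΔT = P/(A₁E₁) + P/(A₂E₂).
|α₁ − α₂|·ΔT = 5.2×10⁻⁶ × 146 = 0.0007592.
1/(A₁E₁) + 1/(A₂E₂) = 1/(1525×103×10³) + 1/(1575×199×10³) = 9.557×10⁻⁹ N⁻¹.
P = 0.0007592 / 9.557×10⁻⁹ = 79440 N = 79.44 kN.
σ_{bronze} = P/A₁ = 79440/1525 = 52.09 MPa, tensile.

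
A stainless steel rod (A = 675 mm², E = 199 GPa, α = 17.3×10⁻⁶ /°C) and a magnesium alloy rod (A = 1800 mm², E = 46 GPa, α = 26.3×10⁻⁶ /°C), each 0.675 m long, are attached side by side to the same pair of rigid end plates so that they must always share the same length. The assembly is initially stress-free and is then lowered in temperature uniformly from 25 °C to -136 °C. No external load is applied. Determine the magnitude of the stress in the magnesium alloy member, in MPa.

Equilibrium of a rigid end plate with no external load gives equal and opposite internal forces ±P in the two members. Since α_{magnesium alloy} > α_{stainless steel}, cooling drives the magnesium alloy into tension and the stainless steel into compression.
Setting the final lengths equal and cancelling L: (α₁ − α₂)ΔT = P/(A₁E₁) + P/(A₂E₂).
|α₁ − α₂|·ΔT = 9×10⁻⁶ × 161 = 0.001449.
1/(A₁E₁) + 1/(A₂E₂) = 1/(675×199×10³) + 1/(1800×46×10³) = 1.952×10⁻⁸ N⁻¹.
P = 0.001449 / 1.952×10⁻⁸ = 74220 N = 74.22 kN.
σ_{magnesium alloy} = P/A₂ = 74220/1800 = 41.24 MPa, tensile.

σ ≈ 41.2 MPa (tensile)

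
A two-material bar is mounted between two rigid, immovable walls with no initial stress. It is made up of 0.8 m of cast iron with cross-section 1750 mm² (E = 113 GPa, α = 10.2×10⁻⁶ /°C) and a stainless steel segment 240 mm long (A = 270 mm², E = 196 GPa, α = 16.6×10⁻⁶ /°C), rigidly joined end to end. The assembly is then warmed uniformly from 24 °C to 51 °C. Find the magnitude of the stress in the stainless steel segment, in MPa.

If the supports were absent, the total length change would be Σ αᵢΔT Lᵢ = 10.2×10⁻⁶×27×800 + 16.6×10⁻⁶×27×240 = 0.3279 mm.
The walls prevent any net length change, so an axial force P (same in every segment) develops. Compatibility: P · Σ Lᵢ/(AᵢEᵢ) = δ_free.
The series flexibility is Σ Lᵢ/(AᵢEᵢ) = 800/(1750×113×10³) + 240/(270×196×10³) = 8.581×10⁻⁶ mm/N.
P = 0.3279 / 8.581×10⁻⁶ = 38210 N = 38.21 kN, compressive.
σ_{stainless steel} = P / A = 38210 / 270 = 141.5 MPa.

σ ≈ 142 MPa (compressive)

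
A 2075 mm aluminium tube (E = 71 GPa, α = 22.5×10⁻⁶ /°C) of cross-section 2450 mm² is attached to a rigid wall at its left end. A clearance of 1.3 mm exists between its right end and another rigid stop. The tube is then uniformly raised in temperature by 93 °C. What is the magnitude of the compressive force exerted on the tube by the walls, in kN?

P ≈ 255 kN

Unrestrained expansion: δ_free = αΔT L = 22.5×10⁻⁶ × 93 × 2075 = 4.342 mm.
This exceeds the 1.3 mm gap, so the wall pushes back. The portion of expansion that must be recovered elastically is δ_free − gap = 4.342 − 1.3 = 3.042 mm.
So σ = E(δ_free − g)/L = 71×10³ × 3.042/2075 = 104.1 MPa.
P = σA = 104.1 × 2450 = 255 kN.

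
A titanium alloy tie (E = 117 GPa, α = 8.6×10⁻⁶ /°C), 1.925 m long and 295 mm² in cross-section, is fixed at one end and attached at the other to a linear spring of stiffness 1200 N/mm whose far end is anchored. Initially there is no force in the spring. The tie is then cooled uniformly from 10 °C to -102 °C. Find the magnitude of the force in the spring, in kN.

Free thermal contraction: δ_free = αΔT L = 8.6×10⁻⁶ × 112 × 1925 = 1.854 mm.
Let P be the tensile force in the spring. The tie extends elastically by PL/(AE) and the spring stretches by P/k; together these equal δ_free.
So P = δ_free / [L/(AE) + 1/k] = 1.854 / [ 1925/(295×117×10³) + 1/(1200) ].
P = 1.854 / 0.0008891 = 2085 N.

P ≈ 2.09 kN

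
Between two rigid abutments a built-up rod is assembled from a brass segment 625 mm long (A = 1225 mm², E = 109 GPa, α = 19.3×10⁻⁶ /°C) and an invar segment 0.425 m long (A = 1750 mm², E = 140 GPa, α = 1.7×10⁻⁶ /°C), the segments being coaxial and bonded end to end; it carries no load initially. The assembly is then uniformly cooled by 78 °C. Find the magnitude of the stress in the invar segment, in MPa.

Free thermal contraction of the whole bar: Σ αᵢΔT Lᵢ = 19.3×10⁻⁶×78×625 + 1.7×10⁻⁶×78×425 = 0.9972 mm.
Since the ends are fixed, an axial force P builds up, equal in every segment, with P · Σ Lᵢ/(AᵢEᵢ) = δ_free.
Σ Lᵢ/(AᵢEᵢ) = 625/(1225×109×10³) + 425/(1750×140×10³) = 6.415×10⁻⁶ mm/N.
So P = 0.9972 / 6.415×10⁻⁶ = 155.4 kN, tensile.
σ_{invar} = P / A = 155400 / 1750 = 88.82 MPa.

σ ≈ 88.8 MPa (tensile)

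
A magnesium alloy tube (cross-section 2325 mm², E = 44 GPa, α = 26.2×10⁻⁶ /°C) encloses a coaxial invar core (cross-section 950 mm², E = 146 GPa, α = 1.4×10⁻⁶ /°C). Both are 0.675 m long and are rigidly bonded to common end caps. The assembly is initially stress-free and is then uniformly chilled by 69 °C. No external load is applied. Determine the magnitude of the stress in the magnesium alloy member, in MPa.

σ ≈ 43.3 MPa (tensile)

The magnesium alloy has the larger α, so on cooling it would change length more than the invar if both were free. The rigid plates force a common final length, so the magnesium alloy is put into tension and the invar into compression, with equal and opposite forces P (no external load).
Equating the net (thermal + elastic) strains gives |α₁ − α₂|·ΔT = P·[1/(A₁E₁) + 1/(A₂E₂)].
|α₁ − α₂|·ΔT = 24.8×10⁻⁶ × 69 = 0.001711.
1/(A₁E₁) + 1/(A₂E₂) = 1/(2325×44×10³) + 1/(950×146×10³) = 1.698×10⁻⁸ N⁻¹.
So P = 0.001711 / 1.698×10⁻⁸ = 100.7 kN.
σ_{magnesium alloy} = P/A₁ = 100700/2325 = 43.33 MPa, tensile.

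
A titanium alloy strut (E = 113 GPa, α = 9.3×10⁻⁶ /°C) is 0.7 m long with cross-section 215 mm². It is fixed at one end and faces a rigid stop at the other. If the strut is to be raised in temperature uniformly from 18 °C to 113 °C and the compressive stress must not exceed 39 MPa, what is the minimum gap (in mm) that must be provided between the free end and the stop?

With no wall the strut would lengthen by αΔT L = 9.3×10⁻⁶ × 95 × 700 = 0.6185 mm.
At the allowable stress the elastic shortening the wall may impose is σL/E = 39 × 700 / (113×10³) = 0.2416 mm.
So the gap has to take up the difference, g_min = δ_free − σL/E = 0.6185 − 0.2416 = 0.3769 mm.

g ≈ 0.377 mm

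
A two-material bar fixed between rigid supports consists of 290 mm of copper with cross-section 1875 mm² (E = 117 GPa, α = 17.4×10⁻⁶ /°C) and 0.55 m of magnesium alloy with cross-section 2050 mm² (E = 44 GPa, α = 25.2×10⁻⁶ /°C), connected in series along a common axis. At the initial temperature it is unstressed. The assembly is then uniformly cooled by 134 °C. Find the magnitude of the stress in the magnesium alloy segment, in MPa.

Free thermal contraction of the whole bar: Σ αᵢΔT Lᵢ = 17.4×10⁻⁶×134×290 + 25.2×10⁻⁶×134×550 = 2.533 mm.
The walls prevent any net length change, so an axial force P (same in every segment) develops. Compatibility: P · Σ Lᵢ/(AᵢEᵢ) = δ_free.
The series flexibility is Σ Lᵢ/(AᵢEᵢ) = 290/(1875×117×10³) + 550/(2050×44×10³) = 7.419×10⁻⁶ mm/N.
Hence P = δ_free / Σ(L/AE) = 2.533/7.419×10⁻⁶ = 341.5 kN (tensile).
σ_{magnesium alloy} = P / A = 341500 / 2050 = 166.6 MPa.

σ ≈ 167 MPa (tensile)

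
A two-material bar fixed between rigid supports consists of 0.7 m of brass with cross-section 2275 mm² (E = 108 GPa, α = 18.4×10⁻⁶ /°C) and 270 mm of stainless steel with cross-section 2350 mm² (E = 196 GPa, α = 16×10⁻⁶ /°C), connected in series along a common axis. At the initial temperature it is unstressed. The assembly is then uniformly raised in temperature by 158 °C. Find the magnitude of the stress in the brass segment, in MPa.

With the walls removed the bar would change length by δ_free = Σ αᵢΔT Lᵢ = 18.4×10⁻⁶×158×700 + 16×10⁻⁶×158×270 = 2.718 mm.
Since the ends are fixed, an axial force P builds up, equal in every segment, with P · Σ Lᵢ/(AᵢEᵢ) = δ_free.
Σ Lᵢ/(AᵢEᵢ) = 700/(2275×108×10³) + 270/(2350×196×10³) = 3.435×10⁻⁶ mm/N.
Hence P = δ_free / Σ(L/AE) = 2.718/3.435×10⁻⁶ = 791.1 kN (compressive).
σ_{brass} = P / A = 791100 / 2275 = 347.7 MPa.

σ ≈ 348 MPa (compressive)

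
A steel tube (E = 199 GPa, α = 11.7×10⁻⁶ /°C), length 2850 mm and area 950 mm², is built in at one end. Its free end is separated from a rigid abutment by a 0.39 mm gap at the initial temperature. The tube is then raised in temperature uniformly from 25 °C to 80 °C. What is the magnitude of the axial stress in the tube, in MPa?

Unrestrained expansion: δ_free = αΔT L = 11.7×10⁻⁶ × 55 × 2850 = 1.834 mm.
The gap closes (δ_free > 0.39 mm) and the wall then resists a further 1.834 − 0.39 = 1.444 mm of expansion.
That suppressed elongation corresponds to σ = E·Δ/L = 199×10³ × 1.444/2850 = 100.8 MPa.

σ ≈ 101 MPa (compressive)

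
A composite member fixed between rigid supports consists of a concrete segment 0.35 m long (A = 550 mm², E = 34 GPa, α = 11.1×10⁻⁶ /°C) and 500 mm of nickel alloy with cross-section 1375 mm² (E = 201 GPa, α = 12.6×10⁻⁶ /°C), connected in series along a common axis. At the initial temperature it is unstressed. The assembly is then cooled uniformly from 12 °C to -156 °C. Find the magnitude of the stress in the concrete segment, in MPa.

σ ≈ 152 MPa (tensile)

Free thermal contraction of the whole bar: Σ αᵢΔT Lᵢ = 11.1×10⁻⁶×168×350 + 12.6×10⁻⁶×168×500 = 1.711 mm.
The walls prevent any net length change, so an axial force P (same in every segment) develops. Compatibility: P · Σ Lᵢ/(AᵢEᵢ) = δ_free.
The series flexibility is Σ Lᵢ/(AᵢEᵢ) = 350/(550×34×10³) + 500/(1375×201×10³) = 2.053×10⁻⁵ mm/N.
So P = 1.711 / 2.053×10⁻⁵ = 83.36 kN, tensile.
σ_{concrete} = P / A = 83360 / 550 = 151.6 MPa.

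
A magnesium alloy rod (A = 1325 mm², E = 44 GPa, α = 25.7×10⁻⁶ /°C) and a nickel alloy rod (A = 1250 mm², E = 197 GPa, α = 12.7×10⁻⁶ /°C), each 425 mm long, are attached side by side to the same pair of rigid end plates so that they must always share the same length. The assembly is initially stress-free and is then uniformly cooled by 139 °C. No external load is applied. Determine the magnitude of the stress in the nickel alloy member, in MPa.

Both members must finish at the same length. With the larger α, the magnesium alloy tends to over-contract; the plates restrain it, putting the magnesium alloy in tension and the nickel alloy in compression. With no external load the two internal forces are equal and opposite, magnitude P.
Setting the final lengths equal and cancelling L: (α₁ − α₂)ΔT = P/(A₁E₁) + P/(A₂E₂).
|α₁ − α₂|·ΔT = 13×10⁻⁶ × 139 = 0.001807.
1/(A₁E₁) + 1/(A₂E₂) = 1/(1325×44×10³) + 1/(1250×197×10³) = 2.121×10⁻⁸ N⁻¹.
P = 0.001807 / 2.121×10⁻⁸ = 85180 N = 85.18 kN.
σ_{nickel alloy} = P/A₂ = 85180/1250 = 68.15 MPa, compressive.

σ ≈ 68.1 MPa (compressive)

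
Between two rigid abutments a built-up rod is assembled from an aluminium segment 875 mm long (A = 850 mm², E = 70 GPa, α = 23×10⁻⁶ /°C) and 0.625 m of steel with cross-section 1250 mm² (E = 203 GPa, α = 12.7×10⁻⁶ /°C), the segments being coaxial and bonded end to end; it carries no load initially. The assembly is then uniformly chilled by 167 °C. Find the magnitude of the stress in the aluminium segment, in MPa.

If the supports were absent, the total length change would be Σ αᵢΔT Lᵢ = 23×10⁻⁶×167×875 + 12.7×10⁻⁶×167×625 = 4.686 mm.
The walls prevent any net length change, so an axial force P (same in every segment) develops. Compatibility: P · Σ Lᵢ/(AᵢEᵢ) = δ_free.
The series flexibility is Σ Lᵢ/(AᵢEᵢ) = 875/(850×70×10³) + 625/(1250×203×10³) = 1.717×10⁻⁵ mm/N.
P = 4.686 / 1.717×10⁻⁵ = 273000 N = 273 kN, tensile.
σ_{aluminium} = P / A = 273000 / 850 = 321.1 MPa.

σ ≈ 321 MPa (tensile)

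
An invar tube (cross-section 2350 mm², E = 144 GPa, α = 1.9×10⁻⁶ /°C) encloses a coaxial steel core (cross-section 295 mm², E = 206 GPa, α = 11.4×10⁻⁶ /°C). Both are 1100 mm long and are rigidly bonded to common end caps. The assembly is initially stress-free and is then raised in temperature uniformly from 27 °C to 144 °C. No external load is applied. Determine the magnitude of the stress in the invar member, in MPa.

σ ≈ 24.4 MPa (tensile)

The steel has the larger α, so on heating it would change length more than the invar if both were free. The rigid plates force a common final length, so the steel is put into compression and the invar into tension, with equal and opposite forces P (no external load).
Compatibility of the two members (thermal + elastic change equal): (α₁ − α₂)ΔT = P·[1/(A₁E₁) + 1/(A₂E₂)].
|α₁ − α₂|·ΔT = 9.5×10⁻⁶ × 117 = 0.001111.
1/(A₁E₁) + 1/(A₂E₂) = 1/(2350×144×10³) + 1/(295×206×10³) = 1.941×10⁻⁸ N⁻¹.
P = 0.001111 / 1.941×10⁻⁸ = 57260 N = 57.26 kN.
σ_{invar} = P/A₁ = 57260/2350 = 24.37 MPa, tensile.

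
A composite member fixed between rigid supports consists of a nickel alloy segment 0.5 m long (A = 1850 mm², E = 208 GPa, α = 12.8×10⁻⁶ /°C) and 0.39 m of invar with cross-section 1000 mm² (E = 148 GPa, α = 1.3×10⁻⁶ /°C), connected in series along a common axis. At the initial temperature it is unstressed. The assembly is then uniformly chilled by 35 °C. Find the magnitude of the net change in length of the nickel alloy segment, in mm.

|ΔL| ≈ 0.144 mm

With the walls removed the bar would change length by δ_free = Σ αᵢΔT Lᵢ = 12.8×10⁻⁶×35×500 + 1.3×10⁻⁶×35×390 = 0.2417 mm.
Since the ends are fixed, an axial force P builds up, equal in every segment, with P · Σ Lᵢ/(AᵢEᵢ) = δ_free.
Σ Lᵢ/(AᵢEᵢ) = 500/(1850×208×10³) + 390/(1000×148×10³) = 3.935×10⁻⁶ mm/N.
So P = 0.2417 / 3.935×10⁻⁶ = 61.44 kN, tensile.
For the nickel alloy segment, free thermal change = 12.8×10⁻⁶×35×500 = 0.224 mm and elastic change from P = 61440×500/(1850×208×10³) = 0.07984 mm; these oppose, so the net change is 0.144 mm (segment shortens).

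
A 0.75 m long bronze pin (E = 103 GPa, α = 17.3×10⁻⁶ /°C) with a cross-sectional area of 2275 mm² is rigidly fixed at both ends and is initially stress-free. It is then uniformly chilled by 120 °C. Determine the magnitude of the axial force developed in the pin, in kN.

P ≈ 486 kN (tensile)

With zero net strain, σ = E·αΔT = 103 GPa × 17.3×10⁻⁶ × 120 = 213.8 MPa.
Then P = σA = 213.8 × 2275 mm² = 486.5 kN, tensile.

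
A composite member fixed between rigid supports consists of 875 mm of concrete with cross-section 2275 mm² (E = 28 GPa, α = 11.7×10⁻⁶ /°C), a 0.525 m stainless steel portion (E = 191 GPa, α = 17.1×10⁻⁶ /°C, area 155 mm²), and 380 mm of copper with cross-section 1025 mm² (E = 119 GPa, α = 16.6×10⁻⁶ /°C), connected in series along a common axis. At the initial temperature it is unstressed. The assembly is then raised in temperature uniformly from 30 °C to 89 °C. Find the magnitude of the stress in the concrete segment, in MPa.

With the walls removed the bar would change length by δ_free = Σ αᵢΔT Lᵢ = 11.7×10⁻⁶×59×875 + 17.1×10⁻⁶×59×525 + 16.6×10⁻⁶×59×380 = 1.506 mm.
The rigid supports impose zero overall length change; the single axial force P common to all segments must satisfy P Σ Lᵢ/(AᵢEᵢ) = δ_free.
Σ Lᵢ/(AᵢEᵢ) = 875/(2275×28×10³) + 525/(155×191×10³) + 380/(1025×119×10³) = 3.459×10⁻⁵ mm/N.
So P = 1.506 / 3.459×10⁻⁵ = 43.54 kN, compressive.
σ_{concrete} = P / A = 43540 / 2275 = 19.14 MPa.

σ ≈ 19.1 MPa (compressive)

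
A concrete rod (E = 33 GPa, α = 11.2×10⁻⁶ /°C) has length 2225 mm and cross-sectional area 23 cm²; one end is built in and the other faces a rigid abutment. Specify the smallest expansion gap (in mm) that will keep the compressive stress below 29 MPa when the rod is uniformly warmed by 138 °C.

Free expansion if unrestrained: δ_free = αΔT L = 11.2×10⁻⁶ × 138 × 2225 = 3.439 mm.
A stress of 29 MPa corresponds to the wall pushing the rod back by σL/E = 29×2225/(33×10³) = 1.955 mm.
The gap must absorb the remainder: g_min = 3.439 − 1.955 = 1.484 mm.

g ≈ 1.48 mm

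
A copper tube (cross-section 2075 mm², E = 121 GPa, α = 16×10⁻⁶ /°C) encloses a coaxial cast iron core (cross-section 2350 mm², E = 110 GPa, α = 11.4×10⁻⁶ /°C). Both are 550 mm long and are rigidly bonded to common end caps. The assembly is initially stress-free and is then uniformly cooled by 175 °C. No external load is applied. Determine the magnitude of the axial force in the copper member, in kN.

Both members must finish at the same length. With the larger α, the copper tends to over-contract; the plates restrain it, putting the copper in tension and the cast iron in compression. With no external load the two internal forces are equal and opposite, magnitude P.
Setting the final lengths equal and cancelling L: (α₁ − α₂)ΔT = P/(A₁E₁) + P/(A₂E₂).
|α₁ − α₂|·ΔT = 4.6×10⁻⁶ × 175 = 0.000805.
1/(A₁E₁) + 1/(A₂E₂) = 1/(2075×121×10³) + 1/(2350×110×10³) = 7.851×10⁻⁹ N⁻¹.
P = 0.000805 / 7.851×10⁻⁹ = 102500 N = 102.5 kN.

P ≈ 103 kN (tensile in the copper)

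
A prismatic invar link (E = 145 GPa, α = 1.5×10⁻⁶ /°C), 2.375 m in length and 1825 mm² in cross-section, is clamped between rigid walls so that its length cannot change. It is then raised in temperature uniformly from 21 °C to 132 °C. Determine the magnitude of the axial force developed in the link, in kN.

Full restraint means ε = 0, so the stress is σ = EαΔT = 145×10³ × 1.5×10⁻⁶ × 111 = 24.14 MPa.
Then P = σA = 24.14 × 1825 mm² = 44.06 kN, compressive.

P ≈ 44.1 kN (compressive)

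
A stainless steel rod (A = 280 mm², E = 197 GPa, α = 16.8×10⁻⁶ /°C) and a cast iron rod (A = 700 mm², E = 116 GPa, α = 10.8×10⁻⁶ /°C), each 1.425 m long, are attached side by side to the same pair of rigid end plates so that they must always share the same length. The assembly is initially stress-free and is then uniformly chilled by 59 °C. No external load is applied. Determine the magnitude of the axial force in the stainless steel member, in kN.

P ≈ 11.6 kN (tensile in the stainless steel)

Equilibrium of a rigid end plate with no external load gives equal and opposite internal forces ±P in the two members. Since α_{stainless steel} > α_{cast iron}, cooling drives the stainless steel into tension and the cast iron into compression.
Equating the net (thermal + elastic) strains gives |α₁ − α₂|·ΔT = P·[1/(A₁E₁) + 1/(A₂E₂)].
|α₁ − α₂|·ΔT = 6×10⁻⁶ × 59 = 0.000354.
1/(A₁E₁) + 1/(A₂E₂) = 1/(280×197×10³) + 1/(700×116×10³) = 3.044×10⁻⁸ N⁻¹.
P = 0.000354 / 3.044×10⁻⁸ = 11630 N = 11.63 kN.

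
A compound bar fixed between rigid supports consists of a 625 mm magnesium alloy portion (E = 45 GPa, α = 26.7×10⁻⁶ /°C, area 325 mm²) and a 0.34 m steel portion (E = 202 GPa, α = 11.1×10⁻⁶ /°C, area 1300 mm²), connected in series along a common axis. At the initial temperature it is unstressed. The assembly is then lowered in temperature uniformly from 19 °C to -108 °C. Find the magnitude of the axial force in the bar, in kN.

Free thermal contraction of the whole bar: Σ αᵢΔT Lᵢ = 26.7×10⁻⁶×127×625 + 11.1×10⁻⁶×127×340 = 2.599 mm.
The rigid supports impose zero overall length change; the single axial force P common to all segments must satisfy P Σ Lᵢ/(AᵢEᵢ) = δ_free.
Σ Lᵢ/(AᵢEᵢ) = 625/(325×45×10³) + 340/(1300×202×10³) = 4.403×10⁻⁵ mm/N.
P = 2.599 / 4.403×10⁻⁵ = 59020 N = 59.02 kN, tensile.

P ≈ 59 kN (tensile)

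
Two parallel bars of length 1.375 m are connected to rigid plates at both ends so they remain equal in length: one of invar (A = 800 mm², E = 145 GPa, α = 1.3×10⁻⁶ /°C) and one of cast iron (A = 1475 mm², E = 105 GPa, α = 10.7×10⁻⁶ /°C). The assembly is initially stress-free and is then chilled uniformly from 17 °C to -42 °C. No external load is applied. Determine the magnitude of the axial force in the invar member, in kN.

The cast iron has the larger α, so on cooling it would change length more than the invar if both were free. The rigid plates force a common final length, so the cast iron is put into tension and the invar into compression, with equal and opposite forces P (no external load).
Compatibility of the two members (thermal + elastic change equal): (α₁ − α₂)ΔT = P·[1/(A₁E₁) + 1/(A₂E₂)].
|α₁ − α₂|·ΔT = 9.4×10⁻⁶ × 59 = 0.0005546.
1/(A₁E₁) + 1/(A₂E₂) = 1/(800×145×10³) + 1/(1475×105×10³) = 1.508×10⁻⁸ N⁻¹.
So P = 0.0005546 / 1.508×10⁻⁸ = 36.78 kN.

P ≈ 36.8 kN (compressive in the invar)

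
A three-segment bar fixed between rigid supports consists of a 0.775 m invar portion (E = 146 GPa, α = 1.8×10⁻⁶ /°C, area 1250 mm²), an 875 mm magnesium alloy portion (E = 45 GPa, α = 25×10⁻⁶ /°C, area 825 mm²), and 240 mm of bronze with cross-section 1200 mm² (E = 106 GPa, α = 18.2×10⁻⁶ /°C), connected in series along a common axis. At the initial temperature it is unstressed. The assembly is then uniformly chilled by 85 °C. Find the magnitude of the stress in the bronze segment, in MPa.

σ ≈ 65.9 MPa (tensile)

With the walls removed the bar would change length by δ_free = Σ αᵢΔT Lᵢ = 1.8×10⁻⁶×85×775 + 25×10⁻⁶×85×875 + 18.2×10⁻⁶×85×240 = 2.349 mm.
The rigid supports impose zero overall length change; the single axial force P common to all segments must satisfy P Σ Lᵢ/(AᵢEᵢ) = δ_free.
Σ Lᵢ/(AᵢEᵢ) = 775/(1250×146×10³) + 875/(825×45×10³) + 240/(1200×106×10³) = 2.97×10⁻⁵ mm/N.
Hence P = δ_free / Σ(L/AE) = 2.349/2.97×10⁻⁵ = 79.09 kN (tensile).
σ_{bronze} = P / A = 79090 / 1200 = 65.91 MPa.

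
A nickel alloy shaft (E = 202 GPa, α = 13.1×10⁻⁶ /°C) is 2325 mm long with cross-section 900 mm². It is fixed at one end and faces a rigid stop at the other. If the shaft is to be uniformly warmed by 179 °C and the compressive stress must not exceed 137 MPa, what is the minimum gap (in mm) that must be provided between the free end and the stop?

Free expansion if unrestrained: δ_free = αΔT L = 13.1×10⁻⁶ × 179 × 2325 = 5.452 mm.
A stress of 137 MPa corresponds to the wall pushing the shaft back by σL/E = 137×2325/(202×10³) = 1.577 mm.
So the gap has to take up the difference, g_min = δ_free − σL/E = 5.452 − 1.577 = 3.875 mm.

g ≈ 3.88 mm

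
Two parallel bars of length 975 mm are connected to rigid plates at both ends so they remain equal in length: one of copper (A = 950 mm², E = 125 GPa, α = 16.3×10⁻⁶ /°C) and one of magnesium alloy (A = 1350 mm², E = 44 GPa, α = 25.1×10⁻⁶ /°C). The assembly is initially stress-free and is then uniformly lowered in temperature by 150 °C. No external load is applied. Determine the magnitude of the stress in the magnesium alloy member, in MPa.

The magnesium alloy has the larger α, so on cooling it would change length more than the copper if both were free. The rigid plates force a common final length, so the magnesium alloy is put into tension and the copper into compression, with equal and opposite forces P (no external load).
Setting the final lengths equal and cancelling L: (α₁ − α₂)ΔT = P/(A₁E₁) + P/(A₂E₂).
|α₁ − α₂|·ΔT = 8.8×10⁻⁶ × 150 = 0.00132.
1/(A₁E₁) + 1/(A₂E₂) = 1/(950×125×10³) + 1/(1350×44×10³) = 2.526×10⁻⁸ N⁻¹.
So P = 0.00132 / 2.526×10⁻⁸ = 52.26 kN.
σ_{magnesium alloy} = P/A₂ = 52260/1350 = 38.71 MPa, tensile.

σ ≈ 38.7 MPa (tensile)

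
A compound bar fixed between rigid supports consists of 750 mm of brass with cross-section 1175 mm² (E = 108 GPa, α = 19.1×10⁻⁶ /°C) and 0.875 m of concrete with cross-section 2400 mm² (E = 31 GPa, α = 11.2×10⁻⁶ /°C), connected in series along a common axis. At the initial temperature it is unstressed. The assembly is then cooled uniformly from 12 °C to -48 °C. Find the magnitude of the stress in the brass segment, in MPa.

With the walls removed the bar would change length by δ_free = Σ αᵢΔT Lᵢ = 19.1×10⁻⁶×60×750 + 11.2×10⁻⁶×60×875 = 1.448 mm.
Since the ends are fixed, an axial force P builds up, equal in every segment, with P · Σ Lᵢ/(AᵢEᵢ) = δ_free.
Σ Lᵢ/(AᵢEᵢ) = 750/(1175×108×10³) + 875/(2400×31×10³) = 1.767×10⁻⁵ mm/N.
Hence P = δ_free / Σ(L/AE) = 1.448/1.767×10⁻⁵ = 81.91 kN (tensile).
σ_{brass} = P / A = 81910 / 1175 = 69.71 MPa.

σ ≈ 69.7 MPa (tensile)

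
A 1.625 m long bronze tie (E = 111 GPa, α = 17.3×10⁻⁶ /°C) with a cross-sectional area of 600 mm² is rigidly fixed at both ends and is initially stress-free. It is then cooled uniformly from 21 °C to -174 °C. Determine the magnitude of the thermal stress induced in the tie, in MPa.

Because both ends are immovable the net strain is zero, and the suppressed thermal strain is αΔT = 17.3×10⁻⁶ × 195 = 3373.5×10⁻⁶.
σ = EαΔT = 111×10³ × 17.3×10⁻⁶ × 195 = 374.5 MPa (tensile; the tie is trying to contract).

σ ≈ 374 MPa (tensile)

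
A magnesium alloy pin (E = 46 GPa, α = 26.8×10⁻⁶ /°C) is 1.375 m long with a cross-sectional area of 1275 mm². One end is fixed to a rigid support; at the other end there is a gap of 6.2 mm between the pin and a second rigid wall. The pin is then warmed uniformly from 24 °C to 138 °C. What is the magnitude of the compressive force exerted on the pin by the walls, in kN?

Unrestrained expansion: δ_free = αΔT L = 26.8×10⁻⁶ × 114 × 1375 = 4.201 mm.
This is smaller than the 6.2 mm clearance, so the pin expands freely without reaching the stop — the stress is zero.

P ≈ 0 kN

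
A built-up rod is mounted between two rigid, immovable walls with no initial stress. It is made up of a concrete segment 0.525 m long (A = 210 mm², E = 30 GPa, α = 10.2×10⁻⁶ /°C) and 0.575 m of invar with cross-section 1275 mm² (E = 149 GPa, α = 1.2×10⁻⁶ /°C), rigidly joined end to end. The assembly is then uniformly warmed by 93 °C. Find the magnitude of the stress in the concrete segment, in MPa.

σ ≈ 31 MPa (compressive)

With the walls removed the bar would change length by δ_free = Σ αᵢΔT Lᵢ = 10.2×10⁻⁶×93×525 + 1.2×10⁻⁶×93×575 = 0.5622 mm.
The rigid supports impose zero overall length change; the single axial force P common to all segments must satisfy P Σ Lᵢ/(AᵢEᵢ) = δ_free.
Σ Lᵢ/(AᵢEᵢ) = 525/(210×30×10³) + 575/(1275×149×10³) = 8.636×10⁻⁵ mm/N.
Hence P = δ_free / Σ(L/AE) = 0.5622/8.636×10⁻⁵ = 6.51 kN (compressive).
σ_{concrete} = P / A = 6510 / 210 = 31 MPa.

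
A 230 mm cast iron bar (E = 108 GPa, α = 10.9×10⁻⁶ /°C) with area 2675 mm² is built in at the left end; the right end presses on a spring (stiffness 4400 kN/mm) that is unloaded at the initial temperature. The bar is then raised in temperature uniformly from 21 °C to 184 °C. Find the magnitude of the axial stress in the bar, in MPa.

σ ≈ 149 MPa (compressive)

The unrestrained thermal change is αΔT L = 10.9×10⁻⁶ × 163 × 230 = 0.4086 mm.
Let P be the compressive force at the spring. The bar shortens elastically by PL/(AE) and the spring compresses by P/k; together these equal δ_free.
So P = δ_free / [L/(AE) + 1/k] = 0.4086 / [ 230/(2675×108×10³) + 1/(4400×10³) ].
P = 0.4086 / 1.023×10⁻⁶ = 399300 N.
σ = P/A = 399300/2675 = 149.3 MPa.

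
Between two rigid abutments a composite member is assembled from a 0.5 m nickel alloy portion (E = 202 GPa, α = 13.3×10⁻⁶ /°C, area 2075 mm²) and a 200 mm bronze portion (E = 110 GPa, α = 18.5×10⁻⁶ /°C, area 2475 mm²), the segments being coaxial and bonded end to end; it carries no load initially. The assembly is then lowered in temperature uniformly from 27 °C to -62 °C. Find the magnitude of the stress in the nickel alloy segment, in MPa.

If the supports were absent, the total length change would be Σ αᵢΔT Lᵢ = 13.3×10⁻⁶×89×500 + 18.5×10⁻⁶×89×200 = 0.9211 mm.
The rigid supports impose zero overall length change; the single axial force P common to all segments must satisfy P Σ Lᵢ/(AᵢEᵢ) = δ_free.
Σ Lᵢ/(AᵢEᵢ) = 500/(2075×202×10³) + 200/(2475×110×10³) = 1.928×10⁻⁶ mm/N.
Hence P = δ_free / Σ(L/AE) = 0.9211/1.928×10⁻⁶ = 477.9 kN (tensile).
σ_{nickel alloy} = P / A = 477900 / 2075 = 230.3 MPa.

σ ≈ 230 MPa (tensile)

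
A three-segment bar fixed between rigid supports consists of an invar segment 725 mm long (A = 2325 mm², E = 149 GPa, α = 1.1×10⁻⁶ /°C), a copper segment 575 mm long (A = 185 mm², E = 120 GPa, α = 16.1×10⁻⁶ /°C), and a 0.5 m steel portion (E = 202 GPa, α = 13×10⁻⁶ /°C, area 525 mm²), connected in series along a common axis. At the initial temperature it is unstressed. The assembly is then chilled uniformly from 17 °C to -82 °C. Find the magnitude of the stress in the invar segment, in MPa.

Free thermal contraction of the whole bar: Σ αᵢΔT Lᵢ = 1.1×10⁻⁶×99×725 + 16.1×10⁻⁶×99×575 + 13×10⁻⁶×99×500 = 1.639 mm.
The walls prevent any net length change, so an axial force P (same in every segment) develops. Compatibility: P · Σ Lᵢ/(AᵢEᵢ) = δ_free.
The series flexibility is Σ Lᵢ/(AᵢEᵢ) = 725/(2325×149×10³) + 575/(185×120×10³) + 500/(525×202×10³) = 3.271×10⁻⁵ mm/N.
P = 1.639 / 3.271×10⁻⁵ = 50110 N = 50.11 kN, tensile.
σ_{invar} = P / A = 50110 / 2325 = 21.55 MPa.

σ ≈ 21.6 MPa (tensile)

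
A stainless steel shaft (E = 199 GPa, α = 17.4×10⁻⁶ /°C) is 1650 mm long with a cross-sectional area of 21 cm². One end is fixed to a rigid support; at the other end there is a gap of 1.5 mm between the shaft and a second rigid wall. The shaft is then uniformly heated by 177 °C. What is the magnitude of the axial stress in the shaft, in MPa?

σ ≈ 432 MPa (compressive)

If the wall were absent the shaft would grow by αΔT L = 17.4×10⁻⁶ × 177 × 1650 = 5.082 mm.
After closing the 1.5 mm clearance, 5.082 − 1.5 = 3.582 mm of expansion remains to be suppressed by the wall.
So σ = E(δ_free − g)/L = 199×10³ × 3.582/1650 = 432 MPa.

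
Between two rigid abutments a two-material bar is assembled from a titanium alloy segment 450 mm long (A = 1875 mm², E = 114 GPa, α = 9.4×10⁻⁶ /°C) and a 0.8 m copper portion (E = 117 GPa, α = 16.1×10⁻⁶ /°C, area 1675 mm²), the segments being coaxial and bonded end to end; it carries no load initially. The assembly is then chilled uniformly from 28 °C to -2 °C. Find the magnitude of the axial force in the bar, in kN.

If the supports were absent, the total length change would be Σ αᵢΔT Lᵢ = 9.4×10⁻⁶×30×450 + 16.1×10⁻⁶×30×800 = 0.5133 mm.
The rigid supports impose zero overall length change; the single axial force P common to all segments must satisfy P Σ Lᵢ/(AᵢEᵢ) = δ_free.
Σ Lᵢ/(AᵢEᵢ) = 450/(1875×114×10³) + 800/(1675×117×10³) = 6.187×10⁻⁶ mm/N.
Hence P = δ_free / Σ(L/AE) = 0.5133/6.187×10⁻⁶ = 82.96 kN (tensile).

P ≈ 83 kN (tensile)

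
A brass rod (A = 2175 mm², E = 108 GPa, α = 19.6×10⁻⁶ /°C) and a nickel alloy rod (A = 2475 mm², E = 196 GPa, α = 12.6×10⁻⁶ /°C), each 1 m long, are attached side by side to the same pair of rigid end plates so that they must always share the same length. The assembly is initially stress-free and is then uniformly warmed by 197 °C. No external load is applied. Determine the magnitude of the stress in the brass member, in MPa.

σ ≈ 100 MPa (compressive)

The brass has the larger α, so on heating it would change length more than the nickel alloy if both were free. The rigid plates force a common final length, so the brass is put into compression and the nickel alloy into tension, with equal and opposite forces P (no external load).
Compatibility of the two members (thermal + elastic change equal): (α₁ − α₂)ΔT = P·[1/(A₁E₁) + 1/(A₂E₂)].
|α₁ − α₂|·ΔT = 7×10⁻⁶ × 197 = 0.001379.
1/(A₁E₁) + 1/(A₂E₂) = 1/(2175×108×10³) + 1/(2475×196×10³) = 6.319×10⁻⁹ N⁻¹.
So P = 0.001379 / 6.319×10⁻⁹ = 218.2 kN.
σ_{brass} = P/A₁ = 218200/2175 = 100.3 MPa, compressive.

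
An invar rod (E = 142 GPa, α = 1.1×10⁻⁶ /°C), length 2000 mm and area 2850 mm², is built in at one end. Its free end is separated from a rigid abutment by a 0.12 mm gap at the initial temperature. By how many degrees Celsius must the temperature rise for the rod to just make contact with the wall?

ΔT ≈ 54.5 °C

Contact occurs when the free expansion equals the gap: αΔT L = 0.12 mm.
ΔT = 0.12 / (1.1×10⁻⁶ × 2000) = 54.55 °C.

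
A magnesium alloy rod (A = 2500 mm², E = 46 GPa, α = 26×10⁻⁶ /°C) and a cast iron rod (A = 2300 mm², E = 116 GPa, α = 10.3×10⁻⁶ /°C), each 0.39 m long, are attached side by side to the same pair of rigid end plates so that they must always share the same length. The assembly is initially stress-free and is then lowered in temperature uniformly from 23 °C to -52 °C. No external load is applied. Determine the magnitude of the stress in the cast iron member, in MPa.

σ ≈ 41.1 MPa (compressive)

Both members must finish at the same length. With the larger α, the magnesium alloy tends to over-contract; the plates restrain it, putting the magnesium alloy in tension and the cast iron in compression. With no external load the two internal forces are equal and opposite, magnitude P.
Equating the net (thermal + elastic) strains gives |α₁ − α₂|·ΔT = P·[1/(A₁E₁) + 1/(A₂E₂)].
|α₁ − α₂|·ΔT = 15.7×10⁻⁶ × 75 = 0.001177.
1/(A₁E₁) + 1/(A₂E₂) = 1/(2500×46×10³) + 1/(2300×116×10³) = 1.244×10⁻⁸ N⁻¹.
So P = 0.001177 / 1.244×10⁻⁸ = 94.63 kN.
σ_{cast iron} = P/A₂ = 94630/2300 = 41.14 MPa, compressive.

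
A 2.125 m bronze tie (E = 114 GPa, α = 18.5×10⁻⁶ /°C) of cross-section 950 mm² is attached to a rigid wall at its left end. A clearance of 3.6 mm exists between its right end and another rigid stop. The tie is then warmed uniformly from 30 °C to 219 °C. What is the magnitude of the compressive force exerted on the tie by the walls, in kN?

P ≈ 195 kN

Free thermal elongation = αΔT L = 18.5×10⁻⁶ × 189 × 2125 = 7.43 mm.
The gap closes (δ_free > 3.6 mm) and the wall then resists a further 7.43 − 3.6 = 3.83 mm of expansion.
That suppressed elongation corresponds to σ = E·Δ/L = 114×10³ × 3.83/2125 = 205.5 MPa.
P = σA = 205.5 × 950 = 195.2 kN.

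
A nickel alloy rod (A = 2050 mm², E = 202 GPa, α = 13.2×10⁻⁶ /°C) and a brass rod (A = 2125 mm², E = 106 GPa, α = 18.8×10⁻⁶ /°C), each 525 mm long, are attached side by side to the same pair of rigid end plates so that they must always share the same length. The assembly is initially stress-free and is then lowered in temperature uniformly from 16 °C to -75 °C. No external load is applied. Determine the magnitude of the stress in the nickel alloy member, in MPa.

σ ≈ 36.3 MPa (compressive)

Equilibrium of a rigid end plate with no external load gives equal and opposite internal forces ±P in the two members. Since α_{brass} > α_{nickel alloy}, cooling drives the brass into tension and the nickel alloy into compression.
Compatibility of the two members (thermal + elastic change equal): (α₁ − α₂)ΔT = P·[1/(A₁E₁) + 1/(A₂E₂)].
|α₁ − α₂|·ΔT = 5.6×10⁻⁶ × 91 = 0.0005096.
1/(A₁E₁) + 1/(A₂E₂) = 1/(2050×202×10³) + 1/(2125×106×10³) = 6.854×10⁻⁹ N⁻¹.
So P = 0.0005096 / 6.854×10⁻⁹ = 74.35 kN.
σ_{nickel alloy} = P/A₁ = 74350/2050 = 36.27 MPa, compressive.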